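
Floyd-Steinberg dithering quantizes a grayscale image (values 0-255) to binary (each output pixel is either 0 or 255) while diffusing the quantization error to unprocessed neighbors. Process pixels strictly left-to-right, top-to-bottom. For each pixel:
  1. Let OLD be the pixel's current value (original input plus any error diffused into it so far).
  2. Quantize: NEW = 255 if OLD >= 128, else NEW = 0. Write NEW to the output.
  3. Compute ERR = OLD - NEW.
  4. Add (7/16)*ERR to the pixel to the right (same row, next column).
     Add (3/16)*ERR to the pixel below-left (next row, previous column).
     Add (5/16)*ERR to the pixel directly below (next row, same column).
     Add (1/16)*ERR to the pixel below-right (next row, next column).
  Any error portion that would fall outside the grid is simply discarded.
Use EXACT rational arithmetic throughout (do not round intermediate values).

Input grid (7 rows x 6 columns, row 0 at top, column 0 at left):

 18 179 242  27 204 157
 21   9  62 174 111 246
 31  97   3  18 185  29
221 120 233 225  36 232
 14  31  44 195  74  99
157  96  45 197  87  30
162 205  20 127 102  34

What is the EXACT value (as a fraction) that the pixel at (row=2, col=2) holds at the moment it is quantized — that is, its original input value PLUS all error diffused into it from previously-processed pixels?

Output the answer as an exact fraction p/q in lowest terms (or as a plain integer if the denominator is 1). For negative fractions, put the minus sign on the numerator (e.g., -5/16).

(0,0): OLD=18 → NEW=0, ERR=18
(0,1): OLD=1495/8 → NEW=255, ERR=-545/8
(0,2): OLD=27161/128 → NEW=255, ERR=-5479/128
(0,3): OLD=16943/2048 → NEW=0, ERR=16943/2048
(0,4): OLD=6803273/32768 → NEW=255, ERR=-1552567/32768
(0,5): OLD=71445247/524288 → NEW=255, ERR=-62248193/524288
(1,0): OLD=1773/128 → NEW=0, ERR=1773/128
(1,1): OLD=-13445/1024 → NEW=0, ERR=-13445/1024
(1,2): OLD=1316375/32768 → NEW=0, ERR=1316375/32768
(1,3): OLD=23933963/131072 → NEW=255, ERR=-9489397/131072
(1,4): OLD=358819841/8388608 → NEW=0, ERR=358819841/8388608
(1,5): OLD=30151987383/134217728 → NEW=255, ERR=-4073533257/134217728
(2,0): OLD=538489/16384 → NEW=0, ERR=538489/16384
(2,1): OLD=60646595/524288 → NEW=0, ERR=60646595/524288
(2,2): OLD=434245385/8388608 → NEW=0, ERR=434245385/8388608
Target (2,2): original=3, with diffused error = 434245385/8388608

Answer: 434245385/8388608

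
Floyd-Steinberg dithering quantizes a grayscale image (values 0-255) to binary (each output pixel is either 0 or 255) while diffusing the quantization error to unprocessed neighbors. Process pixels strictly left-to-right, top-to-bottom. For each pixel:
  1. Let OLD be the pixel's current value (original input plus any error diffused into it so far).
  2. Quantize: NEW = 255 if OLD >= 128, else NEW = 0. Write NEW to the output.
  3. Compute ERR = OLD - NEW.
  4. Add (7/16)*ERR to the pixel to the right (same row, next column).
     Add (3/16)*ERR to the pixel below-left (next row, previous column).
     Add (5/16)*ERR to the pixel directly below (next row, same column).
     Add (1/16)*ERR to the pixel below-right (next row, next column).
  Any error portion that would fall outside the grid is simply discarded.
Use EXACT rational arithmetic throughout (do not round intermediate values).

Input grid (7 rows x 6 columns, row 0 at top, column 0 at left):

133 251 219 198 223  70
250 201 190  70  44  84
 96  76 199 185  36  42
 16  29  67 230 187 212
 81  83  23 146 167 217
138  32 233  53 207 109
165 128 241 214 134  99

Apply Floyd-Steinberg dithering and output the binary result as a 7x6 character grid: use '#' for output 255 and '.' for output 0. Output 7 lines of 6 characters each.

(0,0): OLD=133 → NEW=255, ERR=-122
(0,1): OLD=1581/8 → NEW=255, ERR=-459/8
(0,2): OLD=24819/128 → NEW=255, ERR=-7821/128
(0,3): OLD=350757/2048 → NEW=255, ERR=-171483/2048
(0,4): OLD=6106883/32768 → NEW=255, ERR=-2248957/32768
(0,5): OLD=20957461/524288 → NEW=0, ERR=20957461/524288
(1,0): OLD=25743/128 → NEW=255, ERR=-6897/128
(1,1): OLD=143785/1024 → NEW=255, ERR=-117335/1024
(1,2): OLD=3325597/32768 → NEW=0, ERR=3325597/32768
(1,3): OLD=9377913/131072 → NEW=0, ERR=9377913/131072
(1,4): OLD=470736491/8388608 → NEW=0, ERR=470736491/8388608
(1,5): OLD=15670308477/134217728 → NEW=0, ERR=15670308477/134217728
(2,0): OLD=944979/16384 → NEW=0, ERR=944979/16384
(2,1): OLD=42513153/524288 → NEW=0, ERR=42513153/524288
(2,2): OLD=2285432259/8388608 → NEW=255, ERR=146337219/8388608
(2,3): OLD=15559567339/67108864 → NEW=255, ERR=-1553192981/67108864
(2,4): OLD=149837537217/2147483648 → NEW=0, ERR=149837537217/2147483648
(2,5): OLD=3866104991831/34359738368 → NEW=0, ERR=3866104991831/34359738368
(3,0): OLD=412953827/8388608 → NEW=0, ERR=412953827/8388608
(3,1): OLD=5553442023/67108864 → NEW=0, ERR=5553442023/67108864
(3,2): OLD=58725194885/536870912 → NEW=0, ERR=58725194885/536870912
(3,3): OLD=9785509344175/34359738368 → NEW=255, ERR=1023776060335/34359738368
(3,4): OLD=66380426382991/274877906944 → NEW=255, ERR=-3713439887729/274877906944
(3,5): OLD=1080215185576961/4398046511104 → NEW=255, ERR=-41286674754559/4398046511104
(4,0): OLD=120151566893/1073741824 → NEW=0, ERR=120151566893/1073741824
(4,1): OLD=3116474731529/17179869184 → NEW=255, ERR=-1264391910391/17179869184
(4,2): OLD=19649649833931/549755813888 → NEW=0, ERR=19649649833931/549755813888
(4,3): OLD=1541533175142551/8796093022208 → NEW=255, ERR=-701470545520489/8796093022208
(4,4): OLD=18013082977578119/140737488355328 → NEW=0, ERR=18013082977578119/140737488355328
(4,5): OLD=606224991229498961/2251799813685248 → NEW=255, ERR=32016038739760721/2251799813685248
(5,0): OLD=43752100778539/274877906944 → NEW=255, ERR=-26341765492181/274877906944
(5,1): OLD=-169145894091429/8796093022208 → NEW=0, ERR=-169145894091429/8796093022208
(5,2): OLD=15214002610092121/70368744177664 → NEW=255, ERR=-2730027155212199/70368744177664
(5,3): OLD=84076925600928931/2251799813685248 → NEW=0, ERR=84076925600928931/2251799813685248
(5,4): OLD=1175502219613041299/4503599627370496 → NEW=255, ERR=27084314633564819/4503599627370496
(5,5): OLD=8940446995249205775/72057594037927936 → NEW=0, ERR=8940446995249205775/72057594037927936
(6,0): OLD=18499565417605873/140737488355328 → NEW=255, ERR=-17388494113002767/140737488355328
(6,1): OLD=123112098970108189/2251799813685248 → NEW=0, ERR=123112098970108189/2251799813685248
(6,2): OLD=2329212464360625685/9007199254740992 → NEW=255, ERR=32376654401672725/9007199254740992
(6,3): OLD=32561887752997671745/144115188075855872 → NEW=255, ERR=-4187485206345575615/144115188075855872
(6,4): OLD=343027662341541017537/2305843009213693952 → NEW=255, ERR=-244962305007950940223/2305843009213693952
(6,5): OLD=3382057879871092749735/36893488147419103232 → NEW=0, ERR=3382057879871092749735/36893488147419103232
Row 0: #####.
Row 1: ##....
Row 2: ..##..
Row 3: ...###
Row 4: .#.#.#
Row 5: #.#.#.
Row 6: #.###.

Answer: #####.
##....
..##..
...###
.#.#.#
#.#.#.
#.###.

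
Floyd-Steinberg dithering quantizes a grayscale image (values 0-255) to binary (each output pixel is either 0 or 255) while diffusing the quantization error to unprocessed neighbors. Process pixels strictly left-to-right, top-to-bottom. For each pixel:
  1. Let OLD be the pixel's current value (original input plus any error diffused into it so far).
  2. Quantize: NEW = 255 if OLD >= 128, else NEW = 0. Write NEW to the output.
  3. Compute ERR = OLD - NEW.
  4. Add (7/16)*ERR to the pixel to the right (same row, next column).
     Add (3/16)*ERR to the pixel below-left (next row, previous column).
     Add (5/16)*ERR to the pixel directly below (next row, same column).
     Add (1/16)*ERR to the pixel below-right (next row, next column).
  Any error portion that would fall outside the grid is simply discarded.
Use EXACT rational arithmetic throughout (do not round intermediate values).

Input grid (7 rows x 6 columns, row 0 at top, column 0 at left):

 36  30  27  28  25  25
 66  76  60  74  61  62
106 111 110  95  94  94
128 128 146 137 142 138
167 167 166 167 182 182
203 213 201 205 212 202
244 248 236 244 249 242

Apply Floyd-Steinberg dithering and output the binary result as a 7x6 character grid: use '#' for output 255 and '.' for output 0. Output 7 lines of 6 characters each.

(0,0): OLD=36 → NEW=0, ERR=36
(0,1): OLD=183/4 → NEW=0, ERR=183/4
(0,2): OLD=3009/64 → NEW=0, ERR=3009/64
(0,3): OLD=49735/1024 → NEW=0, ERR=49735/1024
(0,4): OLD=757745/16384 → NEW=0, ERR=757745/16384
(0,5): OLD=11857815/262144 → NEW=0, ERR=11857815/262144
(1,0): OLD=5493/64 → NEW=0, ERR=5493/64
(1,1): OLD=71123/512 → NEW=255, ERR=-59437/512
(1,2): OLD=587695/16384 → NEW=0, ERR=587695/16384
(1,3): OLD=7633715/65536 → NEW=0, ERR=7633715/65536
(1,4): OLD=578521769/4194304 → NEW=255, ERR=-491025751/4194304
(1,5): OLD=1866177231/67108864 → NEW=0, ERR=1866177231/67108864
(2,0): OLD=909761/8192 → NEW=0, ERR=909761/8192
(2,1): OLD=35494011/262144 → NEW=255, ERR=-31352709/262144
(2,2): OLD=350092913/4194304 → NEW=0, ERR=350092913/4194304
(2,3): OLD=4973076969/33554432 → NEW=255, ERR=-3583303191/33554432
(2,4): OLD=24898882555/1073741824 → NEW=0, ERR=24898882555/1073741824
(2,5): OLD=1812791467405/17179869184 → NEW=0, ERR=1812791467405/17179869184
(3,0): OLD=588374545/4194304 → NEW=255, ERR=-481172975/4194304
(3,1): OLD=2114791709/33554432 → NEW=0, ERR=2114791709/33554432
(3,2): OLD=46213677655/268435456 → NEW=255, ERR=-22237363625/268435456
(3,3): OLD=1321987819541/17179869184 → NEW=0, ERR=1321987819541/17179869184
(3,4): OLD=26941105647829/137438953472 → NEW=255, ERR=-8105827487531/137438953472
(3,5): OLD=322423132516699/2199023255552 → NEW=255, ERR=-238327797649061/2199023255552
(4,0): OLD=76754898431/536870912 → NEW=255, ERR=-60147184129/536870912
(4,1): OLD=987657802131/8589934592 → NEW=0, ERR=987657802131/8589934592
(4,2): OLD=57389722236169/274877906944 → NEW=255, ERR=-12704144034551/274877906944
(4,3): OLD=679897759398605/4398046511104 → NEW=255, ERR=-441604100932915/4398046511104
(4,4): OLD=7327412431707613/70368744177664 → NEW=0, ERR=7327412431707613/70368744177664
(4,5): OLD=213923038769845227/1125899906842624 → NEW=255, ERR=-73181437475023893/1125899906842624
(5,0): OLD=26051306230889/137438953472 → NEW=255, ERR=-8995626904471/137438953472
(5,1): OLD=899962588165817/4398046511104 → NEW=255, ERR=-221539272165703/4398046511104
(5,2): OLD=5378939821839395/35184372088832 → NEW=255, ERR=-3593075060812765/35184372088832
(5,3): OLD=163908078399003793/1125899906842624 → NEW=255, ERR=-123196397845865327/1125899906842624
(5,4): OLD=401284466420229305/2251799813685248 → NEW=255, ERR=-172924486069508935/2251799813685248
(5,5): OLD=5570008418408563677/36028797018963968 → NEW=255, ERR=-3617334821427248163/36028797018963968
(6,0): OLD=15066055458137547/70368744177664 → NEW=255, ERR=-2877974307166773/70368744177664
(6,1): OLD=215190003633581359/1125899906842624 → NEW=255, ERR=-71914472611287761/1125899906842624
(6,2): OLD=686700370754168887/4503599627370496 → NEW=255, ERR=-461717534225307593/4503599627370496
(6,3): OLD=10388641724558869163/72057594037927936 → NEW=255, ERR=-7986044755112754517/72057594037927936
(6,4): OLD=173918645199495315899/1152921504606846976 → NEW=255, ERR=-120076338475250662981/1152921504606846976
(6,5): OLD=2956266788215008569405/18446744073709551616 → NEW=255, ERR=-1747652950580927092675/18446744073709551616
Row 0: ......
Row 1: .#..#.
Row 2: .#.#..
Row 3: #.#.##
Row 4: #.##.#
Row 5: ######
Row 6: ######

Answer: ......
.#..#.
.#.#..
#.#.##
#.##.#
######
######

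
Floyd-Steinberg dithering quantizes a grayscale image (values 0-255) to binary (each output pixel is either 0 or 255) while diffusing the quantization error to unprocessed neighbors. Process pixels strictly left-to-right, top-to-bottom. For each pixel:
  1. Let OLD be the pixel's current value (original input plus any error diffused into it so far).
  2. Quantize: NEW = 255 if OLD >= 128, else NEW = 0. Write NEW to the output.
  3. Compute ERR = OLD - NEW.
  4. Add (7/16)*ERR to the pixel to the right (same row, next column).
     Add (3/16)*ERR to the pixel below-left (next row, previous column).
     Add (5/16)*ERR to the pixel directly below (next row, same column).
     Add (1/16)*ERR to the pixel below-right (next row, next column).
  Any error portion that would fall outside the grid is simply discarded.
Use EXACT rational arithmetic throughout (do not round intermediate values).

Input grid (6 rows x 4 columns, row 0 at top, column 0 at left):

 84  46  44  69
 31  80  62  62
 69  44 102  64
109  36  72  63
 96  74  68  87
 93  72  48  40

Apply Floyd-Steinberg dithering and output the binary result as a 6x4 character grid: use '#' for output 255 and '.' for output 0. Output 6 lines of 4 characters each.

(0,0): OLD=84 → NEW=0, ERR=84
(0,1): OLD=331/4 → NEW=0, ERR=331/4
(0,2): OLD=5133/64 → NEW=0, ERR=5133/64
(0,3): OLD=106587/1024 → NEW=0, ERR=106587/1024
(1,0): OLD=4657/64 → NEW=0, ERR=4657/64
(1,1): OLD=80887/512 → NEW=255, ERR=-49673/512
(1,2): OLD=1135523/16384 → NEW=0, ERR=1135523/16384
(1,3): OLD=34042597/262144 → NEW=255, ERR=-32804123/262144
(2,0): OLD=602509/8192 → NEW=0, ERR=602509/8192
(2,1): OLD=16620543/262144 → NEW=0, ERR=16620543/262144
(2,2): OLD=63894963/524288 → NEW=0, ERR=63894963/524288
(2,3): OLD=692431159/8388608 → NEW=0, ERR=692431159/8388608
(3,0): OLD=603442205/4194304 → NEW=255, ERR=-466105315/4194304
(3,1): OLD=2324789059/67108864 → NEW=0, ERR=2324789059/67108864
(3,2): OLD=155348917885/1073741824 → NEW=255, ERR=-118455247235/1073741824
(3,3): OLD=827157853931/17179869184 → NEW=0, ERR=827157853931/17179869184
(4,0): OLD=72765157081/1073741824 → NEW=0, ERR=72765157081/1073741824
(4,1): OLD=745980420779/8589934592 → NEW=0, ERR=745980420779/8589934592
(4,2): OLD=22735623345195/274877906944 → NEW=0, ERR=22735623345195/274877906944
(4,3): OLD=577627494904733/4398046511104 → NEW=255, ERR=-543874365426787/4398046511104
(5,0): OLD=17930370218473/137438953472 → NEW=255, ERR=-17116562916887/137438953472
(5,1): OLD=283219085536031/4398046511104 → NEW=0, ERR=283219085536031/4398046511104
(5,2): OLD=185293814564193/2199023255552 → NEW=0, ERR=185293814564193/2199023255552
(5,3): OLD=3053261317394447/70368744177664 → NEW=0, ERR=3053261317394447/70368744177664
Row 0: ....
Row 1: .#.#
Row 2: ....
Row 3: #.#.
Row 4: ...#
Row 5: #...

Answer: ....
.#.#
....
#.#.
...#
#...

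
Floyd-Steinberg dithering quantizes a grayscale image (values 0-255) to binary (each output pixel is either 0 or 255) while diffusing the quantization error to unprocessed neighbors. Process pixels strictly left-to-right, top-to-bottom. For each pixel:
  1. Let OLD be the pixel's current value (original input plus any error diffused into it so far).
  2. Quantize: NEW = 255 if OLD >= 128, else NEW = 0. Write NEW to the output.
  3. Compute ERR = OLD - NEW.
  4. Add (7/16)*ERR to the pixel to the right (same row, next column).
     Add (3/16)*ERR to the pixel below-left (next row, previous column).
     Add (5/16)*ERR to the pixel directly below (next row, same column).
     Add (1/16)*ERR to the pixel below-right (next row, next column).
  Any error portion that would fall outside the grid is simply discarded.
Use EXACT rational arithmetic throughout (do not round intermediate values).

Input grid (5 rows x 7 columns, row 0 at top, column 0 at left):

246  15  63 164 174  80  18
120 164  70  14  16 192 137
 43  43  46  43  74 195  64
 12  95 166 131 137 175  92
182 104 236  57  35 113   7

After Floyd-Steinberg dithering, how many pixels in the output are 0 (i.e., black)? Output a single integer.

(0,0): OLD=246 → NEW=255, ERR=-9
(0,1): OLD=177/16 → NEW=0, ERR=177/16
(0,2): OLD=17367/256 → NEW=0, ERR=17367/256
(0,3): OLD=793313/4096 → NEW=255, ERR=-251167/4096
(0,4): OLD=9645095/65536 → NEW=255, ERR=-7066585/65536
(0,5): OLD=34419985/1048576 → NEW=0, ERR=34419985/1048576
(0,6): OLD=542929783/16777216 → NEW=0, ERR=542929783/16777216
(1,0): OLD=30531/256 → NEW=0, ERR=30531/256
(1,1): OLD=474709/2048 → NEW=255, ERR=-47531/2048
(1,2): OLD=4603257/65536 → NEW=0, ERR=4603257/65536
(1,3): OLD=2513925/262144 → NEW=0, ERR=2513925/262144
(1,4): OLD=-187540241/16777216 → NEW=0, ERR=-187540241/16777216
(1,5): OLD=26400084127/134217728 → NEW=255, ERR=-7825436513/134217728
(1,6): OLD=265550153585/2147483648 → NEW=0, ERR=265550153585/2147483648
(2,0): OLD=2487671/32768 → NEW=0, ERR=2487671/32768
(2,1): OLD=93936909/1048576 → NEW=0, ERR=93936909/1048576
(2,2): OLD=1803402087/16777216 → NEW=0, ERR=1803402087/16777216
(2,3): OLD=12793404143/134217728 → NEW=0, ERR=12793404143/134217728
(2,4): OLD=109388414687/1073741824 → NEW=0, ERR=109388414687/1073741824
(2,5): OLD=8378197176245/34359738368 → NEW=255, ERR=-383536107595/34359738368
(2,6): OLD=51740319875139/549755813888 → NEW=0, ERR=51740319875139/549755813888
(3,0): OLD=881164679/16777216 → NEW=0, ERR=881164679/16777216
(3,1): OLD=22934183803/134217728 → NEW=255, ERR=-11291336837/134217728
(3,2): OLD=199991573985/1073741824 → NEW=255, ERR=-73812591135/1073741824
(3,3): OLD=672298467127/4294967296 → NEW=255, ERR=-422918193353/4294967296
(3,4): OLD=71259777162631/549755813888 → NEW=255, ERR=-68927955378809/549755813888
(3,5): OLD=618682765286149/4398046511104 → NEW=255, ERR=-502819095045371/4398046511104
(3,6): OLD=4974710972260891/70368744177664 → NEW=0, ERR=4974710972260891/70368744177664
(4,0): OLD=392214600585/2147483648 → NEW=255, ERR=-155393729655/2147483648
(4,1): OLD=1252263267829/34359738368 → NEW=0, ERR=1252263267829/34359738368
(4,2): OLD=113657581500027/549755813888 → NEW=255, ERR=-26530151041413/549755813888
(4,3): OLD=-99788655783751/4398046511104 → NEW=0, ERR=-99788655783751/4398046511104
(4,4): OLD=-1467129137274981/35184372088832 → NEW=0, ERR=-1467129137274981/35184372088832
(4,5): OLD=72562708576032219/1125899906842624 → NEW=0, ERR=72562708576032219/1125899906842624
(4,6): OLD=903294939047855725/18014398509481984 → NEW=0, ERR=903294939047855725/18014398509481984
Output grid:
  Row 0: #..##..  (4 black, running=4)
  Row 1: .#...#.  (5 black, running=9)
  Row 2: .....#.  (6 black, running=15)
  Row 3: .#####.  (2 black, running=17)
  Row 4: #.#....  (5 black, running=22)

Answer: 22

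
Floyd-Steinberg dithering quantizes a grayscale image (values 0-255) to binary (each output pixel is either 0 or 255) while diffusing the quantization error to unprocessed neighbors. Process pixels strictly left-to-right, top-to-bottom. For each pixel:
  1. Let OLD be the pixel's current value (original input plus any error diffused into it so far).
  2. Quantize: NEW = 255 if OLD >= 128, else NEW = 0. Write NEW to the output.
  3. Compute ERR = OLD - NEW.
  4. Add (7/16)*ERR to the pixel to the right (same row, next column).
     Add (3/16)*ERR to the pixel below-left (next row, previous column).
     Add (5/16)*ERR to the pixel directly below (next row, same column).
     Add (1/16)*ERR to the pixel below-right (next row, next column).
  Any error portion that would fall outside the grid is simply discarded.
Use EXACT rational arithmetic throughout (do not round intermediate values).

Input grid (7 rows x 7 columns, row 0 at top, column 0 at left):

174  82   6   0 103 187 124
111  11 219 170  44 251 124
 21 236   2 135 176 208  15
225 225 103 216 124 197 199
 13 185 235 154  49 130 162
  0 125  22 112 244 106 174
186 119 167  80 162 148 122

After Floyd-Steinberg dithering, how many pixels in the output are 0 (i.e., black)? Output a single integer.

Answer: 23

Derivation:
(0,0): OLD=174 → NEW=255, ERR=-81
(0,1): OLD=745/16 → NEW=0, ERR=745/16
(0,2): OLD=6751/256 → NEW=0, ERR=6751/256
(0,3): OLD=47257/4096 → NEW=0, ERR=47257/4096
(0,4): OLD=7081007/65536 → NEW=0, ERR=7081007/65536
(0,5): OLD=245650761/1048576 → NEW=255, ERR=-21736119/1048576
(0,6): OLD=1928221951/16777216 → NEW=0, ERR=1928221951/16777216
(1,0): OLD=24171/256 → NEW=0, ERR=24171/256
(1,1): OLD=136685/2048 → NEW=0, ERR=136685/2048
(1,2): OLD=17138545/65536 → NEW=255, ERR=426865/65536
(1,3): OLD=51999453/262144 → NEW=255, ERR=-14847267/262144
(1,4): OLD=835844023/16777216 → NEW=0, ERR=835844023/16777216
(1,5): OLD=39543360871/134217728 → NEW=255, ERR=5317840231/134217728
(1,6): OLD=377859508777/2147483648 → NEW=255, ERR=-169748821463/2147483648
(2,0): OLD=2065023/32768 → NEW=0, ERR=2065023/32768
(2,1): OLD=305712229/1048576 → NEW=255, ERR=38325349/1048576
(2,2): OLD=227796591/16777216 → NEW=0, ERR=227796591/16777216
(2,3): OLD=17849523383/134217728 → NEW=255, ERR=-16375997257/134217728
(2,4): OLD=152555311079/1073741824 → NEW=255, ERR=-121248854041/1073741824
(2,5): OLD=5472510413005/34359738368 → NEW=255, ERR=-3289222870835/34359738368
(2,6): OLD=-26996761505429/549755813888 → NEW=0, ERR=-26996761505429/549755813888
(3,0): OLD=4220253327/16777216 → NEW=255, ERR=-57936753/16777216
(3,1): OLD=32399564899/134217728 → NEW=255, ERR=-1825955741/134217728
(3,2): OLD=86649321049/1073741824 → NEW=0, ERR=86649321049/1073741824
(3,3): OLD=828297380127/4294967296 → NEW=255, ERR=-266919280353/4294967296
(3,4): OLD=19762500665487/549755813888 → NEW=0, ERR=19762500665487/549755813888
(3,5): OLD=732480151290653/4398046511104 → NEW=255, ERR=-389021709040867/4398046511104
(3,6): OLD=9779337140385027/70368744177664 → NEW=255, ERR=-8164692624919293/70368744177664
(4,0): OLD=20121950081/2147483648 → NEW=0, ERR=20121950081/2147483648
(4,1): OLD=6863808811277/34359738368 → NEW=255, ERR=-1897924472563/34359738368
(4,2): OLD=122897528925411/549755813888 → NEW=255, ERR=-17290203616029/549755813888
(4,3): OLD=583195257527729/4398046511104 → NEW=255, ERR=-538306602803791/4398046511104
(4,4): OLD=-484984099252797/35184372088832 → NEW=0, ERR=-484984099252797/35184372088832
(4,5): OLD=86490995987157059/1125899906842624 → NEW=0, ERR=86490995987157059/1125899906842624
(4,6): OLD=2771004562938175429/18014398509481984 → NEW=255, ERR=-1822667056979730491/18014398509481984
(5,0): OLD=-4084017411209/549755813888 → NEW=0, ERR=-4084017411209/549755813888
(5,1): OLD=436185078232573/4398046511104 → NEW=0, ERR=436185078232573/4398046511104
(5,2): OLD=1025972816998011/35184372088832 → NEW=0, ERR=1025972816998011/35184372088832
(5,3): OLD=23069207530418567/281474976710656 → NEW=0, ERR=23069207530418567/281474976710656
(5,4): OLD=5085520088928577133/18014398509481984 → NEW=255, ERR=491848469010671213/18014398509481984
(5,5): OLD=17599162902186042269/144115188075855872 → NEW=0, ERR=17599162902186042269/144115188075855872
(5,6): OLD=462574989125651927443/2305843009213693952 → NEW=255, ERR=-125414978223840030317/2305843009213693952
(6,0): OLD=14233780955294863/70368744177664 → NEW=255, ERR=-3710248810009457/70368744177664
(6,1): OLD=148538236176165211/1125899906842624 → NEW=255, ERR=-138566240068703909/1125899906842624
(6,2): OLD=2591090391714807217/18014398509481984 → NEW=255, ERR=-2002581228203098703/18014398509481984
(6,3): OLD=9211675696892092655/144115188075855872 → NEW=0, ERR=9211675696892092655/144115188075855872
(6,4): OLD=65288894886677793805/288230376151711744 → NEW=255, ERR=-8209851032008700915/288230376151711744
(6,5): OLD=6095129289562269232929/36893488147419103232 → NEW=255, ERR=-3312710188029602091231/36893488147419103232
(6,6): OLD=43299304992607299265751/590295810358705651712 → NEW=0, ERR=43299304992607299265751/590295810358705651712
Output grid:
  Row 0: #....#.  (5 black, running=5)
  Row 1: ..##.##  (3 black, running=8)
  Row 2: .#.###.  (3 black, running=11)
  Row 3: ##.#.##  (2 black, running=13)
  Row 4: .###..#  (3 black, running=16)
  Row 5: ....#.#  (5 black, running=21)
  Row 6: ###.##.  (2 black, running=23)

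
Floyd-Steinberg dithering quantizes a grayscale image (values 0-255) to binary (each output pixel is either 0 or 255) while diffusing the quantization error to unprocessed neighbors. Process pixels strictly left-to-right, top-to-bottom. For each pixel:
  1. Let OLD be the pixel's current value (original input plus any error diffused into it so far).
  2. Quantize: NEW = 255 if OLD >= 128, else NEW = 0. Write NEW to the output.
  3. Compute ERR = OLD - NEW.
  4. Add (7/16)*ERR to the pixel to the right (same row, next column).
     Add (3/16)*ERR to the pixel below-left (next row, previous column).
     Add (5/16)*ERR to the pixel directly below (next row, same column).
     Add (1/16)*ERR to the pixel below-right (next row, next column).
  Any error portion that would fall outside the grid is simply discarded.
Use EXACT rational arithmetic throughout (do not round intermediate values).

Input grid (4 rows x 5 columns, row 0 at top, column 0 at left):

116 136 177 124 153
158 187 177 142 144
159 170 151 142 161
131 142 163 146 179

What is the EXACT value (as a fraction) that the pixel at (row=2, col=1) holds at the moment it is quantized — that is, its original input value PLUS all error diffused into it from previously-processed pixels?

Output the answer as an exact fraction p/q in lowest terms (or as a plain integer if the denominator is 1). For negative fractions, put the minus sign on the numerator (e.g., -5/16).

(0,0): OLD=116 → NEW=0, ERR=116
(0,1): OLD=747/4 → NEW=255, ERR=-273/4
(0,2): OLD=9417/64 → NEW=255, ERR=-6903/64
(0,3): OLD=78655/1024 → NEW=0, ERR=78655/1024
(0,4): OLD=3057337/16384 → NEW=255, ERR=-1120583/16384
(1,0): OLD=11613/64 → NEW=255, ERR=-4707/64
(1,1): OLD=61707/512 → NEW=0, ERR=61707/512
(1,2): OLD=3377703/16384 → NEW=255, ERR=-800217/16384
(1,3): OLD=8196603/65536 → NEW=0, ERR=8196603/65536
(1,4): OLD=190993425/1048576 → NEW=255, ERR=-76393455/1048576
(2,0): OLD=1299369/8192 → NEW=255, ERR=-789591/8192
(2,1): OLD=39777683/262144 → NEW=255, ERR=-27069037/262144
Target (2,1): original=170, with diffused error = 39777683/262144

Answer: 39777683/262144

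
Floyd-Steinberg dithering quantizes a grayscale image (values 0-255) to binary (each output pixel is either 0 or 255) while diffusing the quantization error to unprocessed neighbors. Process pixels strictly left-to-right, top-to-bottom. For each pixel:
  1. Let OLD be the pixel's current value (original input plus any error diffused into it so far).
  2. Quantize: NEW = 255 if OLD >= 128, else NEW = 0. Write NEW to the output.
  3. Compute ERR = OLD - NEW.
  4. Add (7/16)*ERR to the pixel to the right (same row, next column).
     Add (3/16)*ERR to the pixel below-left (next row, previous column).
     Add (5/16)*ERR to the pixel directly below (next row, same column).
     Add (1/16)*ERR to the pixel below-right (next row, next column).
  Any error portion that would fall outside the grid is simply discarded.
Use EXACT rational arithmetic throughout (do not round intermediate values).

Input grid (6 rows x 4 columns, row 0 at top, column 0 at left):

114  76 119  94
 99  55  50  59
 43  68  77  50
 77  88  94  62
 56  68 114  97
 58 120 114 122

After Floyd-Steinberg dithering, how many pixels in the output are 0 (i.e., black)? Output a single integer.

(0,0): OLD=114 → NEW=0, ERR=114
(0,1): OLD=1007/8 → NEW=0, ERR=1007/8
(0,2): OLD=22281/128 → NEW=255, ERR=-10359/128
(0,3): OLD=119999/2048 → NEW=0, ERR=119999/2048
(1,0): OLD=20253/128 → NEW=255, ERR=-12387/128
(1,1): OLD=45003/1024 → NEW=0, ERR=45003/1024
(1,2): OLD=2057511/32768 → NEW=0, ERR=2057511/32768
(1,3): OLD=52283585/524288 → NEW=0, ERR=52283585/524288
(2,0): OLD=344041/16384 → NEW=0, ERR=344041/16384
(2,1): OLD=50670099/524288 → NEW=0, ERR=50670099/524288
(2,2): OLD=168138335/1048576 → NEW=255, ERR=-99248545/1048576
(2,3): OLD=732797187/16777216 → NEW=0, ERR=732797187/16777216
(3,0): OLD=852979673/8388608 → NEW=0, ERR=852979673/8388608
(3,1): OLD=19629809607/134217728 → NEW=255, ERR=-14595711033/134217728
(3,2): OLD=66733094713/2147483648 → NEW=0, ERR=66733094713/2147483648
(3,3): OLD=2863164621327/34359738368 → NEW=0, ERR=2863164621327/34359738368
(4,0): OLD=144710325029/2147483648 → NEW=0, ERR=144710325029/2147483648
(4,1): OLD=1300169841007/17179869184 → NEW=0, ERR=1300169841007/17179869184
(4,2): OLD=91066179973903/549755813888 → NEW=255, ERR=-49121552567537/549755813888
(4,3): OLD=755506997134105/8796093022208 → NEW=0, ERR=755506997134105/8796093022208
(5,0): OLD=25631841126933/274877906944 → NEW=0, ERR=25631841126933/274877906944
(5,1): OLD=1512085298507955/8796093022208 → NEW=255, ERR=-730918422155085/8796093022208
(5,2): OLD=310316514438023/4398046511104 → NEW=0, ERR=310316514438023/4398046511104
(5,3): OLD=24505994926072271/140737488355328 → NEW=255, ERR=-11382064604536369/140737488355328
Output grid:
  Row 0: ..#.  (3 black, running=3)
  Row 1: #...  (3 black, running=6)
  Row 2: ..#.  (3 black, running=9)
  Row 3: .#..  (3 black, running=12)
  Row 4: ..#.  (3 black, running=15)
  Row 5: .#.#  (2 black, running=17)

Answer: 17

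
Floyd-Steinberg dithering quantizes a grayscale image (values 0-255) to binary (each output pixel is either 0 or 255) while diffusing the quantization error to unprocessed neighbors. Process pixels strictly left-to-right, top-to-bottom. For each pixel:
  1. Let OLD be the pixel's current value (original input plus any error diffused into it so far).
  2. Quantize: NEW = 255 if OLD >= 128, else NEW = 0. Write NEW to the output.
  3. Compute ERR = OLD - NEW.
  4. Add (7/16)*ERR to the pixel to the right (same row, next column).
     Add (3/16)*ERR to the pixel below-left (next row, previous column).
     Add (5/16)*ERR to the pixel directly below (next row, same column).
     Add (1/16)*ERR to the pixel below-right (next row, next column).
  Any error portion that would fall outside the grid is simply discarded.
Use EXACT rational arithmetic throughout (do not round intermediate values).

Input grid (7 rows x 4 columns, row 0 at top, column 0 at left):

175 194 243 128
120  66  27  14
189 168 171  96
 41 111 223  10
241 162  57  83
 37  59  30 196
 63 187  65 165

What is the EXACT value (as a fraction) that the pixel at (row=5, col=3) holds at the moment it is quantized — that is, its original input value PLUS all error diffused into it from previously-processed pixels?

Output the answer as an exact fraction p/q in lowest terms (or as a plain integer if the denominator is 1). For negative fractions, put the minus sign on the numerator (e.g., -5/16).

(0,0): OLD=175 → NEW=255, ERR=-80
(0,1): OLD=159 → NEW=255, ERR=-96
(0,2): OLD=201 → NEW=255, ERR=-54
(0,3): OLD=835/8 → NEW=0, ERR=835/8
(1,0): OLD=77 → NEW=0, ERR=77
(1,1): OLD=873/16 → NEW=0, ERR=873/16
(1,2): OLD=12177/256 → NEW=0, ERR=12177/256
(1,3): OLD=262359/4096 → NEW=0, ERR=262359/4096
(2,0): OLD=57163/256 → NEW=255, ERR=-8117/256
(2,1): OLD=47337/256 → NEW=255, ERR=-17943/256
(2,2): OLD=11181765/65536 → NEW=255, ERR=-5529915/65536
(2,3): OLD=86059923/1048576 → NEW=0, ERR=86059923/1048576
(3,0): OLD=36761/2048 → NEW=0, ERR=36761/2048
(3,1): OLD=82991663/1048576 → NEW=0, ERR=82991663/1048576
(3,2): OLD=2032276425/8388608 → NEW=255, ERR=-106818615/8388608
(3,3): OLD=3329014775/134217728 → NEW=0, ERR=3329014775/134217728
(4,0): OLD=4386392205/16777216 → NEW=255, ERR=108202125/16777216
(4,1): OLD=50543526209/268435456 → NEW=255, ERR=-17907515071/268435456
(4,2): OLD=143589506353/4294967296 → NEW=0, ERR=143589506353/4294967296
(4,3): OLD=7186794346679/68719476736 → NEW=0, ERR=7186794346679/68719476736
(5,0): OLD=113847414739/4294967296 → NEW=0, ERR=113847414739/4294967296
(5,1): OLD=484656010997/8589934592 → NEW=0, ERR=484656010997/8589934592
(5,2): OLD=88589305139213/1099511627776 → NEW=0, ERR=88589305139213/1099511627776
(5,3): OLD=4679896062040715/17592186044416 → NEW=255, ERR=193888620714635/17592186044416
Target (5,3): original=196, with diffused error = 4679896062040715/17592186044416

Answer: 4679896062040715/17592186044416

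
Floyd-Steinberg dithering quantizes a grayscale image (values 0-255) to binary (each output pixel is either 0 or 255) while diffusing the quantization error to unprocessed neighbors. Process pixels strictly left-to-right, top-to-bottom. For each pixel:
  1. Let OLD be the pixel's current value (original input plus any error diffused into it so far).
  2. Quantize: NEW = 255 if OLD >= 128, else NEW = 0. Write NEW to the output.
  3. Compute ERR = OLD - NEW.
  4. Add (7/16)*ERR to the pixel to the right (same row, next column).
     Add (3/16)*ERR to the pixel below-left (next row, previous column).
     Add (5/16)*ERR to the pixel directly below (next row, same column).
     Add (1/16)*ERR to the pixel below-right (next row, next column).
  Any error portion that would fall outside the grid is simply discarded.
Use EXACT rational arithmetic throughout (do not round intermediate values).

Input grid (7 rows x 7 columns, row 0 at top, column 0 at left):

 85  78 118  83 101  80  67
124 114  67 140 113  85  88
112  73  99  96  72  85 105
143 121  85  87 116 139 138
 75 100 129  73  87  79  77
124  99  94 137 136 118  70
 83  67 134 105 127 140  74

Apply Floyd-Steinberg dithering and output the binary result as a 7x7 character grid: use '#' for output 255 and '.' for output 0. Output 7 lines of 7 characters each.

Answer: ..#..#.
#..#..#
.#.#.#.
#...#.#
.##....
...###.
#.#..#.

Derivation:
(0,0): OLD=85 → NEW=0, ERR=85
(0,1): OLD=1843/16 → NEW=0, ERR=1843/16
(0,2): OLD=43109/256 → NEW=255, ERR=-22171/256
(0,3): OLD=184771/4096 → NEW=0, ERR=184771/4096
(0,4): OLD=7912533/65536 → NEW=0, ERR=7912533/65536
(0,5): OLD=139273811/1048576 → NEW=255, ERR=-128113069/1048576
(0,6): OLD=227281989/16777216 → NEW=0, ERR=227281989/16777216
(1,0): OLD=44073/256 → NEW=255, ERR=-21207/256
(1,1): OLD=210591/2048 → NEW=0, ERR=210591/2048
(1,2): OLD=6591627/65536 → NEW=0, ERR=6591627/65536
(1,3): OLD=56446383/262144 → NEW=255, ERR=-10400337/262144
(1,4): OLD=1900580781/16777216 → NEW=0, ERR=1900580781/16777216
(1,5): OLD=14289744061/134217728 → NEW=0, ERR=14289744061/134217728
(1,6): OLD=281699576179/2147483648 → NEW=255, ERR=-265908754061/2147483648
(2,0): OLD=3453509/32768 → NEW=0, ERR=3453509/32768
(2,1): OLD=172935623/1048576 → NEW=255, ERR=-94451257/1048576
(2,2): OLD=1510134293/16777216 → NEW=0, ERR=1510134293/16777216
(2,3): OLD=20200917421/134217728 → NEW=255, ERR=-14024603219/134217728
(2,4): OLD=85007045501/1073741824 → NEW=0, ERR=85007045501/1073741824
(2,5): OLD=4699404000959/34359738368 → NEW=255, ERR=-4062329282881/34359738368
(2,6): OLD=11673529632809/549755813888 → NEW=0, ERR=11673529632809/549755813888
(3,0): OLD=2668349557/16777216 → NEW=255, ERR=-1609840523/16777216
(3,1): OLD=9977152721/134217728 → NEW=0, ERR=9977152721/134217728
(3,2): OLD=129308990147/1073741824 → NEW=0, ERR=129308990147/1073741824
(3,3): OLD=547624288133/4294967296 → NEW=0, ERR=547624288133/4294967296
(3,4): OLD=92262475553909/549755813888 → NEW=255, ERR=-47925256987531/549755813888
(3,5): OLD=320368992369327/4398046511104 → NEW=0, ERR=320368992369327/4398046511104
(3,6): OLD=11900432680206513/70368744177664 → NEW=255, ERR=-6043597085097807/70368744177664
(4,0): OLD=126599110843/2147483648 → NEW=0, ERR=126599110843/2147483648
(4,1): OLD=5690134184319/34359738368 → NEW=255, ERR=-3071599099521/34359738368
(4,2): OLD=85803878730193/549755813888 → NEW=255, ERR=-54383853811247/549755813888
(4,3): OLD=267168895170123/4398046511104 → NEW=0, ERR=267168895170123/4398046511104
(4,4): OLD=3798563489151281/35184372088832 → NEW=0, ERR=3798563489151281/35184372088832
(4,5): OLD=143490276728534001/1125899906842624 → NEW=0, ERR=143490276728534001/1125899906842624
(4,6): OLD=1990067317568573927/18014398509481984 → NEW=0, ERR=1990067317568573927/18014398509481984
(5,0): OLD=69082852490989/549755813888 → NEW=0, ERR=69082852490989/549755813888
(5,1): OLD=488961529807951/4398046511104 → NEW=0, ERR=488961529807951/4398046511104
(5,2): OLD=4135190254838937/35184372088832 → NEW=0, ERR=4135190254838937/35184372088832
(5,3): OLD=62336177516465629/281474976710656 → NEW=255, ERR=-9439941544751651/281474976710656
(5,4): OLD=3292276059649862047/18014398509481984 → NEW=255, ERR=-1301395560268043873/18014398509481984
(5,5): OLD=22147852030729788207/144115188075855872 → NEW=255, ERR=-14601520928613459153/144115188075855872
(5,6): OLD=157167812268659671777/2305843009213693952 → NEW=0, ERR=157167812268659671777/2305843009213693952
(6,0): OLD=10070804455809525/70368744177664 → NEW=255, ERR=-7873225309494795/70368744177664
(6,1): OLD=93093385624508537/1125899906842624 → NEW=0, ERR=93093385624508537/1125899906842624
(6,2): OLD=3739108393510191179/18014398509481984 → NEW=255, ERR=-854563226407714741/18014398509481984
(6,3): OLD=9737248173214302869/144115188075855872 → NEW=0, ERR=9737248173214302869/144115188075855872
(6,4): OLD=32538645514395534287/288230376151711744 → NEW=0, ERR=32538645514395534287/288230376151711744
(6,5): OLD=6124055620247417039899/36893488147419103232 → NEW=255, ERR=-3283783857344454284261/36893488147419103232
(6,6): OLD=29530838588900766435853/590295810358705651712 → NEW=0, ERR=29530838588900766435853/590295810358705651712
Row 0: ..#..#.
Row 1: #..#..#
Row 2: .#.#.#.
Row 3: #...#.#
Row 4: .##....
Row 5: ...###.
Row 6: #.#..#.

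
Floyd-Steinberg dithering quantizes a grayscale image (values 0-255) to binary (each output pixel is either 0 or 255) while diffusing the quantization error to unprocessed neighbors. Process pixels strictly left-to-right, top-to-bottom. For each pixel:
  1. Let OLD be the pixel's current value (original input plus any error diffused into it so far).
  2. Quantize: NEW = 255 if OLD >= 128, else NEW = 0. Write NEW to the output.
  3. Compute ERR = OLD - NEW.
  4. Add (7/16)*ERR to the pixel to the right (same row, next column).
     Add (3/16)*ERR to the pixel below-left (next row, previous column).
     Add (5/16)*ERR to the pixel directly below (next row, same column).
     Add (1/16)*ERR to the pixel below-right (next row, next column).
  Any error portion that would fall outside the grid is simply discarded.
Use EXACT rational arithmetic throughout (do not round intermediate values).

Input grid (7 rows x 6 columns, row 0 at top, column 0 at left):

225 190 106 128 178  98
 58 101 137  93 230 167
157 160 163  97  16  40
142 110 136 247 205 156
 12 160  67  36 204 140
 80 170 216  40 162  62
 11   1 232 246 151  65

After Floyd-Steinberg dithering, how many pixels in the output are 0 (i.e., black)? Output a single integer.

Answer: 21

Derivation:
(0,0): OLD=225 → NEW=255, ERR=-30
(0,1): OLD=1415/8 → NEW=255, ERR=-625/8
(0,2): OLD=9193/128 → NEW=0, ERR=9193/128
(0,3): OLD=326495/2048 → NEW=255, ERR=-195745/2048
(0,4): OLD=4462489/32768 → NEW=255, ERR=-3893351/32768
(0,5): OLD=24126767/524288 → NEW=0, ERR=24126767/524288
(1,0): OLD=4349/128 → NEW=0, ERR=4349/128
(1,1): OLD=105515/1024 → NEW=0, ERR=105515/1024
(1,2): OLD=5954631/32768 → NEW=255, ERR=-2401209/32768
(1,3): OLD=1741019/131072 → NEW=0, ERR=1741019/131072
(1,4): OLD=1688929873/8388608 → NEW=255, ERR=-450165167/8388608
(1,5): OLD=20196647911/134217728 → NEW=255, ERR=-14028872729/134217728
(2,0): OLD=3062793/16384 → NEW=255, ERR=-1115127/16384
(2,1): OLD=79066419/524288 → NEW=255, ERR=-54627021/524288
(2,2): OLD=867773145/8388608 → NEW=0, ERR=867773145/8388608
(2,3): OLD=8842726353/67108864 → NEW=255, ERR=-8270033967/67108864
(2,4): OLD=-157737765261/2147483648 → NEW=0, ERR=-157737765261/2147483648
(2,5): OLD=-967326923179/34359738368 → NEW=0, ERR=-967326923179/34359738368
(3,0): OLD=848880953/8388608 → NEW=0, ERR=848880953/8388608
(3,1): OLD=9184164741/67108864 → NEW=255, ERR=-7928595579/67108864
(3,2): OLD=46718642111/536870912 → NEW=0, ERR=46718642111/536870912
(3,3): OLD=8220708550621/34359738368 → NEW=255, ERR=-541024733219/34359738368
(3,4): OLD=44578754666493/274877906944 → NEW=255, ERR=-25515111604227/274877906944
(3,5): OLD=448605963622067/4398046511104 → NEW=0, ERR=448605963622067/4398046511104
(4,0): OLD=23054353271/1073741824 → NEW=0, ERR=23054353271/1073741824
(4,1): OLD=2664840510667/17179869184 → NEW=255, ERR=-1716026131253/17179869184
(4,2): OLD=22076724032369/549755813888 → NEW=0, ERR=22076724032369/549755813888
(4,3): OLD=322663658264853/8796093022208 → NEW=0, ERR=322663658264853/8796093022208
(4,4): OLD=29439808825692901/140737488355328 → NEW=255, ERR=-6448250704915739/140737488355328
(4,5): OLD=328827436019691043/2251799813685248 → NEW=255, ERR=-245381516470047197/2251799813685248
(5,0): OLD=18686502423441/274877906944 → NEW=0, ERR=18686502423441/274877906944
(5,1): OLD=1560416667674913/8796093022208 → NEW=255, ERR=-682587052988127/8796093022208
(5,2): OLD=13738355816008251/70368744177664 → NEW=255, ERR=-4205673949296069/70368744177664
(5,3): OLD=43312539155992441/2251799813685248 → NEW=0, ERR=43312539155992441/2251799813685248
(5,4): OLD=621306272734563945/4503599627370496 → NEW=255, ERR=-527111632244912535/4503599627370496
(5,5): OLD=-1882369782620631331/72057594037927936 → NEW=0, ERR=-1882369782620631331/72057594037927936
(6,0): OLD=2490191600694787/140737488355328 → NEW=0, ERR=2490191600694787/140737488355328
(6,1): OLD=-50590377675476025/2251799813685248 → NEW=0, ERR=-50590377675476025/2251799813685248
(6,2): OLD=1821708941171738543/9007199254740992 → NEW=255, ERR=-475126868787214417/9007199254740992
(6,3): OLD=29291702909290520371/144115188075855872 → NEW=255, ERR=-7457670050052726989/144115188075855872
(6,4): OLD=203118526691972420467/2305843009213693952 → NEW=0, ERR=203118526691972420467/2305843009213693952
(6,5): OLD=3248846095497352422469/36893488147419103232 → NEW=0, ERR=3248846095497352422469/36893488147419103232
Output grid:
  Row 0: ##.##.  (2 black, running=2)
  Row 1: ..#.##  (3 black, running=5)
  Row 2: ##.#..  (3 black, running=8)
  Row 3: .#.##.  (3 black, running=11)
  Row 4: .#..##  (3 black, running=14)
  Row 5: .##.#.  (3 black, running=17)
  Row 6: ..##..  (4 black, running=21)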